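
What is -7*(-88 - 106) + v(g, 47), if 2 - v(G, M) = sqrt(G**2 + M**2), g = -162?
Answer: 1360 - sqrt(28453) ≈ 1191.3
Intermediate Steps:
v(G, M) = 2 - sqrt(G**2 + M**2)
-7*(-88 - 106) + v(g, 47) = -7*(-88 - 106) + (2 - sqrt((-162)**2 + 47**2)) = -7*(-194) + (2 - sqrt(26244 + 2209)) = 1358 + (2 - sqrt(28453)) = 1360 - sqrt(28453)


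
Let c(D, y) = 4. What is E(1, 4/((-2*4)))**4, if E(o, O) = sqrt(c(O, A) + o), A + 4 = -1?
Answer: 25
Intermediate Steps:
A = -5 (A = -4 - 1 = -5)
E(o, O) = sqrt(4 + o)
E(1, 4/((-2*4)))**4 = (sqrt(4 + 1))**4 = (sqrt(5))**4 = 25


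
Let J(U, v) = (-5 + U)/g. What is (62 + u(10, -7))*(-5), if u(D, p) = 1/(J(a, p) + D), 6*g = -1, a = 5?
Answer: -621/2 ≈ -310.50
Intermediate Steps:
g = -⅙ (g = (⅙)*(-1) = -⅙ ≈ -0.16667)
J(U, v) = 30 - 6*U (J(U, v) = (-5 + U)/(-⅙) = (-5 + U)*(-6) = 30 - 6*U)
u(D, p) = 1/D (u(D, p) = 1/((30 - 6*5) + D) = 1/((30 - 30) + D) = 1/(0 + D) = 1/D)
(62 + u(10, -7))*(-5) = (62 + 1/10)*(-5) = (62 + ⅒)*(-5) = (621/10)*(-5) = -621/2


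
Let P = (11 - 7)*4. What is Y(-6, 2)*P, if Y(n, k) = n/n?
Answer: 16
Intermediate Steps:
Y(n, k) = 1
P = 16 (P = 4*4 = 16)
Y(-6, 2)*P = 1*16 = 16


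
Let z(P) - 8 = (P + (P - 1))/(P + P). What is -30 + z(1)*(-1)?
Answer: -77/2 ≈ -38.500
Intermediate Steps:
z(P) = 8 + (-1 + 2*P)/(2*P) (z(P) = 8 + (P + (P - 1))/(P + P) = 8 + (P + (-1 + P))/((2*P)) = 8 + (-1 + 2*P)*(1/(2*P)) = 8 + (-1 + 2*P)/(2*P))
-30 + z(1)*(-1) = -30 + (9 - 1/2/1)*(-1) = -30 + (9 - 1/2*1)*(-1) = -30 + (9 - 1/2)*(-1) = -30 + (17/2)*(-1) = -30 - 17/2 = -77/2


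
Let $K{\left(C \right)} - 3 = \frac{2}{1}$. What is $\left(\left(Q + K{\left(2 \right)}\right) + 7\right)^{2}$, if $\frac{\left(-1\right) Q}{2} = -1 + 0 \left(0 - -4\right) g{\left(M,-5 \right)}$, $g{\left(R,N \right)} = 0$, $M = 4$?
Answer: $196$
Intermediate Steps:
$K{\left(C \right)} = 5$ ($K{\left(C \right)} = 3 + \frac{2}{1} = 3 + 2 \cdot 1 = 3 + 2 = 5$)
$Q = 2$ ($Q = - 2 \left(-1 + 0 \left(0 - -4\right) 0\right) = - 2 \left(-1 + 0 \left(0 + 4\right) 0\right) = - 2 \left(-1 + 0 \cdot 4 \cdot 0\right) = - 2 \left(-1 + 0 \cdot 0\right) = - 2 \left(-1 + 0\right) = \left(-2\right) \left(-1\right) = 2$)
$\left(\left(Q + K{\left(2 \right)}\right) + 7\right)^{2} = \left(\left(2 + 5\right) + 7\right)^{2} = \left(7 + 7\right)^{2} = 14^{2} = 196$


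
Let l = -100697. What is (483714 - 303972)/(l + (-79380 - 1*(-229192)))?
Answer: 179742/49115 ≈ 3.6596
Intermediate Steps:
(483714 - 303972)/(l + (-79380 - 1*(-229192))) = (483714 - 303972)/(-100697 + (-79380 - 1*(-229192))) = 179742/(-100697 + (-79380 + 229192)) = 179742/(-100697 + 149812) = 179742/49115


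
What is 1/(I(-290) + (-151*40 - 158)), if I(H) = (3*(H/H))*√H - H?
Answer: -2954/17453537 - 3*I*√290/34907074 ≈ -0.00016925 - 1.4635e-6*I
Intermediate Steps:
I(H) = -H + 3*√H (I(H) = (3*1)*√H - H = 3*√H - H = -H + 3*√H)
1/(I(-290) + (-151*40 - 158)) = 1/((-1*(-290) + 3*√(-290)) + (-151*40 - 158)) = 1/((290 + 3*(I*√290)) + (-6040 - 158)) = 1/((290 + 3*I*√290) - 6198) = 1/(-5908 + 3*I*√290)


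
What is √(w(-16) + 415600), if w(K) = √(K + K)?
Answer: 2*√(103900 + I*√2) ≈ 644.67 + 0.0043874*I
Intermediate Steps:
w(K) = √2*√K (w(K) = √(2*K) = √2*√K)
√(w(-16) + 415600) = √(√2*√(-16) + 415600) = √(√2*(4*I) + 415600) = √(4*I*√2 + 415600) = √(415600 + 4*I*√2)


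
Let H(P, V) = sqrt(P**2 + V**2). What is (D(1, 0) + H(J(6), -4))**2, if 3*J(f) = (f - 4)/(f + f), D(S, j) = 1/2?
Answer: (9 + sqrt(5185))**2/324 ≈ 20.253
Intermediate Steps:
D(S, j) = 1/2
J(f) = (-4 + f)/(6*f) (J(f) = ((f - 4)/(f + f))/3 = ((-4 + f)/((2*f)))/3 = ((-4 + f)*(1/(2*f)))/3 = ((-4 + f)/(2*f))/3 = (-4 + f)/(6*f))
(D(1, 0) + H(J(6), -4))**2 = (1/2 + sqrt(((1/6)*(-4 + 6)/6)**2 + (-4)**2))**2 = (1/2 + sqrt(((1/6)*(1/6)*2)**2 + 16))**2 = (1/2 + sqrt((1/18)**2 + 16))**2 = (1/2 + sqrt(1/324 + 16))**2 = (1/2 + sqrt(5185/324))**2 = (1/2 + sqrt(5185)/18)**2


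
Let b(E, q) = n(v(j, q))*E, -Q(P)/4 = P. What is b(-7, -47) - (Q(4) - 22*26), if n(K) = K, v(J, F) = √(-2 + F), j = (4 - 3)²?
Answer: 588 - 49*I ≈ 588.0 - 49.0*I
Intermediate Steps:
j = 1 (j = 1² = 1)
Q(P) = -4*P
b(E, q) = E*√(-2 + q) (b(E, q) = √(-2 + q)*E = E*√(-2 + q))
b(-7, -47) - (Q(4) - 22*26) = -7*√(-2 - 47) - (-4*4 - 22*26) = -49*I - (-16 - 572) = -49*I - 1*(-588) = -49*I + 588 = 588 - 49*I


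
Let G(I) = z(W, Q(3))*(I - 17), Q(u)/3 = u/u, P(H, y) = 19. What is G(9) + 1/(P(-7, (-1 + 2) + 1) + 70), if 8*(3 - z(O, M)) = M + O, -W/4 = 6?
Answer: -4004/89 ≈ -44.989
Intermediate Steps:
Q(u) = 3 (Q(u) = 3*(u/u) = 3*1 = 3)
W = -24 (W = -4*6 = -24)
z(O, M) = 3 - M/8 - O/8 (z(O, M) = 3 - (M + O)/8 = 3 + (-M/8 - O/8) = 3 - M/8 - O/8)
G(I) = -765/8 + 45*I/8 (G(I) = (3 - ⅛*3 - ⅛*(-24))*(I - 17) = (3 - 3/8 + 3)*(-17 + I) = 45*(-17 + I)/8 = -765/8 + 45*I/8)
G(9) + 1/(P(-7, (-1 + 2) + 1) + 70) = (-765/8 + (45/8)*9) + 1/(19 + 70) = (-765/8 + 405/8) + 1/89 = -45 + 1/89 = -4004/89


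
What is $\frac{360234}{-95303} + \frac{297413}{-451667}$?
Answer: $- \frac{191050161217}{43045220101} \approx -4.4384$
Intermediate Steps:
$\frac{360234}{-95303} + \frac{297413}{-451667} = 360234 \left(- \frac{1}{95303}\right) + 297413 \left(- \frac{1}{451667}\right) = - \frac{360234}{95303} - \frac{297413}{451667} = - \frac{191050161217}{43045220101}$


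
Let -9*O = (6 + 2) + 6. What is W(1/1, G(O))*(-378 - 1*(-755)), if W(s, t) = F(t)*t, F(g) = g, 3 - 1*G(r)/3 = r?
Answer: 633737/9 ≈ 70415.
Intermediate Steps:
O = -14/9 (O = -((6 + 2) + 6)/9 = -(8 + 6)/9 = -1/9*14 = -14/9 ≈ -1.5556)
G(r) = 9 - 3*r
W(s, t) = t**2 (W(s, t) = t*t = t**2)
W(1/1, G(O))*(-378 - 1*(-755)) = (9 - 3*(-14/9))**2*(-378 - 1*(-755)) = (9 + 14/3)**2*(-378 + 755) = (41/3)**2*377 = (1681/9)*377 = 633737/9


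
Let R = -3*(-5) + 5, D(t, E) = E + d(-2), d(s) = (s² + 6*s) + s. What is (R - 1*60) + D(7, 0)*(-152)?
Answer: 1480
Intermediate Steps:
d(s) = s² + 7*s
D(t, E) = -10 + E (D(t, E) = E - 2*(7 - 2) = E - 2*5 = E - 10 = -10 + E)
R = 20 (R = 15 + 5 = 20)
(R - 1*60) + D(7, 0)*(-152) = (20 - 1*60) + (-10 + 0)*(-152) = (20 - 60) - 10*(-152) = -40 + 1520 = 1480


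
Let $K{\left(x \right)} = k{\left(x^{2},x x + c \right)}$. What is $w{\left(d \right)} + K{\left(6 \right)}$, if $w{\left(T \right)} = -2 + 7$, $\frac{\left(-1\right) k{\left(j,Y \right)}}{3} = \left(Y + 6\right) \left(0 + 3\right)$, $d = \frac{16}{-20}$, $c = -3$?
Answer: $-346$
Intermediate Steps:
$d = - \frac{4}{5}$ ($d = 16 \left(- \frac{1}{20}\right) = - \frac{4}{5} \approx -0.8$)
$k{\left(j,Y \right)} = -54 - 9 Y$ ($k{\left(j,Y \right)} = - 3 \left(Y + 6\right) \left(0 + 3\right) = - 3 \left(6 + Y\right) 3 = - 3 \left(18 + 3 Y\right) = -54 - 9 Y$)
$K{\left(x \right)} = -27 - 9 x^{2}$ ($K{\left(x \right)} = -54 - 9 \left(x x - 3\right) = -54 - 9 \left(x^{2} - 3\right) = -54 - 9 \left(-3 + x^{2}\right) = -54 - \left(-27 + 9 x^{2}\right) = -27 - 9 x^{2}$)
$w{\left(T \right)} = 5$
$w{\left(d \right)} + K{\left(6 \right)} = 5 - \left(27 + 9 \cdot 6^{2}\right) = 5 - 351 = -346$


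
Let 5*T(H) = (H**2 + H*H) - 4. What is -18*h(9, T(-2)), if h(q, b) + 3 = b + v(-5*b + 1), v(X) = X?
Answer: 468/5 ≈ 93.600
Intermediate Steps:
T(H) = -4/5 + 2*H**2/5 (T(H) = ((H**2 + H*H) - 4)/5 = ((H**2 + H**2) - 4)/5 = (2*H**2 - 4)/5 = (-4 + 2*H**2)/5 = -4/5 + 2*H**2/5)
h(q, b) = -2 - 4*b (h(q, b) = -3 + (b + (-5*b + 1)) = -3 + (b + (1 - 5*b)) = -3 + (1 - 4*b) = -2 - 4*b)
-18*h(9, T(-2)) = -18*(-2 - 4*(-4/5 + (2/5)*(-2)**2)) = -18*(-2 - 4*(-4/5 + (2/5)*4)) = -18*(-2 - 4*(-4/5 + 8/5)) = -18*(-2 - 4*4/5) = -18*(-2 - 16/5) = -18*(-26/5) = 468/5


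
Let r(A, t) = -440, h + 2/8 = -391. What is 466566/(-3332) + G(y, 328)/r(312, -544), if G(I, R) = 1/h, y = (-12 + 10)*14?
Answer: -10039916696/71700475 ≈ -140.03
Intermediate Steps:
h = -1565/4 (h = -¼ - 391 = -1565/4 ≈ -391.25)
y = -28 (y = -2*14 = -28)
G(I, R) = -4/1565 (G(I, R) = 1/(-1565/4) = -4/1565)
466566/(-3332) + G(y, 328)/r(312, -544) = 466566/(-3332) - 4/1565/(-440) = 466566*(-1/3332) - 4/1565*(-1/440) = -233283/1666 + 1/172150 = -10039916696/71700475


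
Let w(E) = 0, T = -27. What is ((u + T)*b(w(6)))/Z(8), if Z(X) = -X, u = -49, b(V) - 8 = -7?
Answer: 19/2 ≈ 9.5000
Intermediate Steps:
b(V) = 1 (b(V) = 8 - 7 = 1)
((u + T)*b(w(6)))/Z(8) = ((-49 - 27)*1)/((-1*8)) = -76*1/(-8) = -76*(-⅛) = 19/2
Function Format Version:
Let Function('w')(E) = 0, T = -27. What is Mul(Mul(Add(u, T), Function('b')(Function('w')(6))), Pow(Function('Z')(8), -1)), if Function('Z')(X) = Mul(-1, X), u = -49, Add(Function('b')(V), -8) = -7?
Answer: Rational(19, 2) ≈ 9.5000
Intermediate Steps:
Function('b')(V) = 1 (Function('b')(V) = Add(8, -7) = 1)
Mul(Mul(Add(u, T), Function('b')(Function('w')(6))), Pow(Function('Z')(8), -1)) = Mul(Mul(Add(-49, -27), 1), Pow(Mul(-1, 8), -1)) = Mul(Mul(-76, 1), Pow(-8, -1)) = Mul(-76, Rational(-1, 8)) = Rational(19, 2)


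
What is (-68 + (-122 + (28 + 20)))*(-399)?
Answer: 56658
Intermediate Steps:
(-68 + (-122 + (28 + 20)))*(-399) = (-68 + (-122 + 48))*(-399) = (-68 - 74)*(-399) = -142*(-399) = 56658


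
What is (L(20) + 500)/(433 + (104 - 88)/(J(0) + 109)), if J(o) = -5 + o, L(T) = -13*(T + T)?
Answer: -260/5631 ≈ -0.046173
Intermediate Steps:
L(T) = -26*T
(L(20) + 500)/(433 + (104 - 88)/(J(0) + 109)) = (-26*20 + 500)/(433 + (104 - 88)/((-5 + 0) + 109)) = (-520 + 500)/(433 + 16/(-5 + 109)) = -20/(433 + 16/104) = -20/(433 + 16*(1/104)) = -20/(433 + 2/13) = -20/5631/13 = -20*13/5631 = -260/5631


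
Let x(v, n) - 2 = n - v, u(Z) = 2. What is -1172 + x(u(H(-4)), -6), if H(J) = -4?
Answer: -1178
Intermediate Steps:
x(v, n) = 2 + n - v (x(v, n) = 2 + (n - v) = 2 + n - v)
-1172 + x(u(H(-4)), -6) = -1172 + (2 - 6 - 1*2) = -1172 + (2 - 6 - 2) = -1172 - 6 = -1178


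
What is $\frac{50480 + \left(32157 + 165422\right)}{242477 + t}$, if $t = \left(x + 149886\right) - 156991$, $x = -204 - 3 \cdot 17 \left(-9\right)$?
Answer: $\frac{35437}{33661} \approx 1.0528$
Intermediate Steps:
$x = 255$ ($x = -204 - -459 = -204 + 459 = 255$)
$t = -6850$ ($t = \left(255 + 149886\right) - 156991 = 150141 - 156991 = -6850$)
$\frac{50480 + \left(32157 + 165422\right)}{242477 + t} = \frac{50480 + \left(32157 + 165422\right)}{242477 - 6850} = \frac{50480 + 197579}{235627} = 248059 \cdot \frac{1}{235627} = \frac{35437}{33661}$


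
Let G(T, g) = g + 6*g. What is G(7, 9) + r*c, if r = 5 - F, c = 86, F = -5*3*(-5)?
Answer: -5957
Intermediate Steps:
G(T, g) = 7*g
F = 75 (F = -15*(-5) = 75)
r = -70 (r = 5 - 1*75 = 5 - 75 = -70)
G(7, 9) + r*c = 7*9 - 70*86 = 63 - 6020 = -5957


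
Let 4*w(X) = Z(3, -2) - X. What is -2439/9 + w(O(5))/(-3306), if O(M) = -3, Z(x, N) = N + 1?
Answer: -1791853/6612 ≈ -271.00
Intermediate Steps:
Z(x, N) = 1 + N
w(X) = -¼ - X/4 (w(X) = ((1 - 2) - X)/4 = (-1 - X)/4 = -¼ - X/4)
-2439/9 + w(O(5))/(-3306) = -2439/9 + (-¼ - ¼*(-3))/(-3306) = -2439*⅑ + (-¼ + ¾)*(-1/3306) = -271 + (½)*(-1/3306) = -271 - 1/6612 = -1791853/6612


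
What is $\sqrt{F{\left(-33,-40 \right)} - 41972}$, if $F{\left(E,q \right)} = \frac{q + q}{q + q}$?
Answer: $47 i \sqrt{19} \approx 204.87 i$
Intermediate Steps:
$F{\left(E,q \right)} = 1$ ($F{\left(E,q \right)} = \frac{2 q}{2 q} = 2 q \frac{1}{2 q} = 1$)
$\sqrt{F{\left(-33,-40 \right)} - 41972} = \sqrt{1 - 41972} = \sqrt{-41971} = 47 i \sqrt{19}$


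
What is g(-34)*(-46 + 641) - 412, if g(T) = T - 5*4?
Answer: -32542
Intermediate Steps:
g(T) = -20 + T (g(T) = T - 20 = -20 + T)
g(-34)*(-46 + 641) - 412 = (-20 - 34)*(-46 + 641) - 412 = -54*595 - 412 = -32130 - 412 = -32542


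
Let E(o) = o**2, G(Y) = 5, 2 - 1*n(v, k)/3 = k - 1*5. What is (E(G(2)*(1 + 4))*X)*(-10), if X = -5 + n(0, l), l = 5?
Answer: -6250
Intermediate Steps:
n(v, k) = 21 - 3*k (n(v, k) = 6 - 3*(k - 1*5) = 6 - 3*(k - 5) = 6 - 3*(-5 + k) = 6 + (15 - 3*k) = 21 - 3*k)
X = 1 (X = -5 + (21 - 3*5) = -5 + (21 - 15) = -5 + 6 = 1)
(E(G(2)*(1 + 4))*X)*(-10) = ((5*(1 + 4))**2*1)*(-10) = ((5*5)**2*1)*(-10) = (25**2*1)*(-10) = (625*1)*(-10) = 625*(-10) = -6250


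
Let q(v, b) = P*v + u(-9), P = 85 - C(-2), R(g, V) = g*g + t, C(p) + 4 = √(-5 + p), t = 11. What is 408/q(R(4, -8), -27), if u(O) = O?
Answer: 5168/30351 + 136*I*√7/70819 ≈ 0.17027 + 0.0050809*I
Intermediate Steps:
C(p) = -4 + √(-5 + p)
R(g, V) = 11 + g² (R(g, V) = g*g + 11 = g² + 11 = 11 + g²)
P = 89 - I*√7 (P = 85 - (-4 + √(-5 - 2)) = 85 - (-4 + √(-7)) = 85 - (-4 + I*√7) = 85 + (4 - I*√7) = 89 - I*√7 ≈ 89.0 - 2.6458*I)
q(v, b) = -9 + v*(89 - I*√7) (q(v, b) = (89 - I*√7)*v - 9 = v*(89 - I*√7) - 9 = -9 + v*(89 - I*√7))
408/q(R(4, -8), -27) = 408/(-9 + (11 + 4²)*(89 - I*√7)) = 408/(-9 + (11 + 16)*(89 - I*√7)) = 408/(-9 + 27*(89 - I*√7)) = 408/(-9 + (2403 - 27*I*√7)) = 408/(2394 - 27*I*√7)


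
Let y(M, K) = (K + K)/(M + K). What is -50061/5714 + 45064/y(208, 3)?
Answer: 27165645745/17142 ≈ 1.5847e+6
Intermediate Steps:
y(M, K) = 2*K/(K + M) (y(M, K) = (2*K)/(K + M) = 2*K/(K + M))
-50061/5714 + 45064/y(208, 3) = -50061/5714 + 45064/((2*3/(3 + 208))) = -50061*1/5714 + 45064/((2*3/211)) = -50061/5714 + 45064/((2*3*(1/211))) = -50061/5714 + 45064/(6/211) = -50061/5714 + 45064*(211/6) = -50061/5714 + 4754252/3 = 27165645745/17142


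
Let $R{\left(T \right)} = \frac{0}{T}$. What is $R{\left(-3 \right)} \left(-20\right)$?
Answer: $0$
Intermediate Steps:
$R{\left(T \right)} = 0$
$R{\left(-3 \right)} \left(-20\right) = 0 \left(-20\right) = 0$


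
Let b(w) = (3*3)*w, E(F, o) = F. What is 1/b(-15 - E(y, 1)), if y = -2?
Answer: -1/117 ≈ -0.0085470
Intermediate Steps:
b(w) = 9*w
1/b(-15 - E(y, 1)) = 1/(9*(-15 - 1*(-2))) = 1/(9*(-15 + 2)) = 1/(9*(-13)) = 1/(-117) = -1/117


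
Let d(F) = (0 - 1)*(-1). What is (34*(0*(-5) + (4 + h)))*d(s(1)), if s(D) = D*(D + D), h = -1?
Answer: 102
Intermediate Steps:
s(D) = 2*D² (s(D) = D*(2*D) = 2*D²)
d(F) = 1 (d(F) = -1*(-1) = 1)
(34*(0*(-5) + (4 + h)))*d(s(1)) = (34*(0*(-5) + (4 - 1)))*1 = (34*(0 + 3))*1 = (34*3)*1 = 102*1 = 102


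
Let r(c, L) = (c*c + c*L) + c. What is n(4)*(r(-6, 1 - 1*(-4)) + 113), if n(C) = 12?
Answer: 1356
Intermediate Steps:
r(c, L) = c + c**2 + L*c (r(c, L) = (c**2 + L*c) + c = c + c**2 + L*c)
n(4)*(r(-6, 1 - 1*(-4)) + 113) = 12*(-6*(1 + (1 - 1*(-4)) - 6) + 113) = 12*(-6*(1 + (1 + 4) - 6) + 113) = 12*(-6*(1 + 5 - 6) + 113) = 12*(-6*0 + 113) = 12*(0 + 113) = 12*113 = 1356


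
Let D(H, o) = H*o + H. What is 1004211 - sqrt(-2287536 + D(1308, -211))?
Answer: 1004211 - 2*I*sqrt(640554) ≈ 1.0042e+6 - 1600.7*I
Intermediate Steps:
D(H, o) = H + H*o
1004211 - sqrt(-2287536 + D(1308, -211)) = 1004211 - sqrt(-2287536 + 1308*(1 - 211)) = 1004211 - sqrt(-2287536 + 1308*(-210)) = 1004211 - sqrt(-2287536 - 274680) = 1004211 - sqrt(-2562216) = 1004211 - 2*I*sqrt(640554)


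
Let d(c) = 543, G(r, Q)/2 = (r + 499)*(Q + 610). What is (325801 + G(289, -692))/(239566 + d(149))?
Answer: 196569/240109 ≈ 0.81867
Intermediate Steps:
G(r, Q) = 2*(499 + r)*(610 + Q) (G(r, Q) = 2*((r + 499)*(Q + 610)) = 2*((499 + r)*(610 + Q)) = 2*(499 + r)*(610 + Q))
(325801 + G(289, -692))/(239566 + d(149)) = (325801 + (608780 + 998*(-692) + 1220*289 + 2*(-692)*289))/(239566 + 543) = (325801 + (608780 - 690616 + 352580 - 399976))/240109 = (325801 - 129232)*(1/240109) = 196569*(1/240109) = 196569/240109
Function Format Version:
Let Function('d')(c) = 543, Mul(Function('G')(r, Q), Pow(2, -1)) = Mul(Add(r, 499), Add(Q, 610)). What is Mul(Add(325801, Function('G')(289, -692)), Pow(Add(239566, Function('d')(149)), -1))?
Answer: Rational(196569, 240109) ≈ 0.81867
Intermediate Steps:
Function('G')(r, Q) = Mul(2, Add(499, r), Add(610, Q)) (Function('G')(r, Q) = Mul(2, Mul(Add(r, 499), Add(Q, 610))) = Mul(2, Mul(Add(499, r), Add(610, Q))) = Mul(2, Add(499, r), Add(610, Q)))
Mul(Add(325801, Function('G')(289, -692)), Pow(Add(239566, Function('d')(149)), -1)) = Mul(Add(325801, Add(608780, Mul(998, -692), Mul(1220, 289), Mul(2, -692, 289))), Pow(Add(239566, 543), -1)) = Mul(Add(325801, Add(608780, -690616, 352580, -399976)), Pow(240109, -1)) = Mul(Add(325801, -129232), Rational(1, 240109)) = Mul(196569, Rational(1, 240109)) = Rational(196569, 240109)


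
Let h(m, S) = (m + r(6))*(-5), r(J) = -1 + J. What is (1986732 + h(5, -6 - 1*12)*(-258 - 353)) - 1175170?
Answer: 842112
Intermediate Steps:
h(m, S) = -25 - 5*m (h(m, S) = (m + (-1 + 6))*(-5) = (m + 5)*(-5) = (5 + m)*(-5) = -25 - 5*m)
(1986732 + h(5, -6 - 1*12)*(-258 - 353)) - 1175170 = (1986732 + (-25 - 5*5)*(-258 - 353)) - 1175170 = (1986732 + (-25 - 25)*(-611)) - 1175170 = (1986732 - 50*(-611)) - 1175170 = (1986732 + 30550) - 1175170 = 2017282 - 1175170 = 842112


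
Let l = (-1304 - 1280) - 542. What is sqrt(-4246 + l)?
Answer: 2*I*sqrt(1843) ≈ 85.86*I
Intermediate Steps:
l = -3126 (l = -2584 - 542 = -3126)
sqrt(-4246 + l) = sqrt(-4246 - 3126) = sqrt(-7372) = 2*I*sqrt(1843)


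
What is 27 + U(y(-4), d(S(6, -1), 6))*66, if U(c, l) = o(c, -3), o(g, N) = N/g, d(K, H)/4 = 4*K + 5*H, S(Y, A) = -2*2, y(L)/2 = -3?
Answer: 60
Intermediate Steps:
y(L) = -6 (y(L) = 2*(-3) = -6)
S(Y, A) = -4
d(K, H) = 16*K + 20*H (d(K, H) = 4*(4*K + 5*H) = 16*K + 20*H)
U(c, l) = -3/c
27 + U(y(-4), d(S(6, -1), 6))*66 = 27 - 3/(-6)*66 = 27 - 3*(-⅙)*66 = 27 + (½)*66 = 27 + 33 = 60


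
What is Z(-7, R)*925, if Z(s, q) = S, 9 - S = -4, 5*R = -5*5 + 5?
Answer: 12025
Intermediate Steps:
R = -4 (R = (-5*5 + 5)/5 = (-25 + 5)/5 = (1/5)*(-20) = -4)
S = 13 (S = 9 - 1*(-4) = 9 + 4 = 13)
Z(s, q) = 13
Z(-7, R)*925 = 13*925 = 12025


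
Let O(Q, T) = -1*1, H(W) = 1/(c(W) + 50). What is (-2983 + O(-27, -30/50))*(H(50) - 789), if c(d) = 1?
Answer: 120070192/51 ≈ 2.3543e+6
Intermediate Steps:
H(W) = 1/51 (H(W) = 1/(1 + 50) = 1/51)
O(Q, T) = -1
(-2983 + O(-27, -30/50))*(H(50) - 789) = (-2983 - 1)*(1/51 - 789) = -2984*(-40238/51) = 120070192/51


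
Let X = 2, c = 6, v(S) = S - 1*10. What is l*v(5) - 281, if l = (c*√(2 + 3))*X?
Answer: -281 - 60*√5 ≈ -415.16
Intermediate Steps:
v(S) = -10 + S (v(S) = S - 10 = -10 + S)
l = 12*√5 (l = (6*√(2 + 3))*2 = (6*√5)*2 = 12*√5 ≈ 26.833)
l*v(5) - 281 = (12*√5)*(-10 + 5) - 281 = (12*√5)*(-5) - 281 = -60*√5 - 281 = -281 - 60*√5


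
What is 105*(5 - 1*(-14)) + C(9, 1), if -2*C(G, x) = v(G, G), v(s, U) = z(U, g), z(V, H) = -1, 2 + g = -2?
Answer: 3991/2 ≈ 1995.5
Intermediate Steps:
g = -4 (g = -2 - 2 = -4)
v(s, U) = -1
C(G, x) = ½ (C(G, x) = -½*(-1) = ½)
105*(5 - 1*(-14)) + C(9, 1) = 105*(5 - 1*(-14)) + ½ = 105*(5 + 14) + ½ = 105*19 + ½ = 1995 + ½ = 3991/2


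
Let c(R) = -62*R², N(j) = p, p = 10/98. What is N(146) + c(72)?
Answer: -15748987/49 ≈ -3.2141e+5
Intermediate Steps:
p = 5/49 (p = 10*(1/98) = 5/49 ≈ 0.10204)
N(j) = 5/49
N(146) + c(72) = 5/49 - 62*72² = 5/49 - 62*5184 = 5/49 - 321408 = -15748987/49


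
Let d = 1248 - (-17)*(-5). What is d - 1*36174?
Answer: -35011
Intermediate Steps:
d = 1163 (d = 1248 - 1*85 = 1248 - 85 = 1163)
d - 1*36174 = 1163 - 1*36174 = 1163 - 36174 = -35011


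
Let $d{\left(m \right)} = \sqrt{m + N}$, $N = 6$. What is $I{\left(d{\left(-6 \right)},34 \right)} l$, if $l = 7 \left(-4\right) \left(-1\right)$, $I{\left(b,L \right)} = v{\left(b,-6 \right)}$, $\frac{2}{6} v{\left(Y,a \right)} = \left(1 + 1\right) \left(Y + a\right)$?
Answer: $-1008$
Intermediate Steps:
$v{\left(Y,a \right)} = 6 Y + 6 a$ ($v{\left(Y,a \right)} = 3 \left(1 + 1\right) \left(Y + a\right) = 3 \cdot 2 \left(Y + a\right) = 3 \left(2 Y + 2 a\right) = 6 Y + 6 a$)
$d{\left(m \right)} = \sqrt{6 + m}$ ($d{\left(m \right)} = \sqrt{m + 6} = \sqrt{6 + m}$)
$I{\left(b,L \right)} = -36 + 6 b$ ($I{\left(b,L \right)} = 6 b + 6 \left(-6\right) = 6 b - 36 = -36 + 6 b$)
$l = 28$ ($l = \left(-28\right) \left(-1\right) = 28$)
$I{\left(d{\left(-6 \right)},34 \right)} l = \left(-36 + 6 \sqrt{6 - 6}\right) 28 = \left(-36 + 6 \sqrt{0}\right) 28 = \left(-36 + 6 \cdot 0\right) 28 = \left(-36 + 0\right) 28 = \left(-36\right) 28 = -1008$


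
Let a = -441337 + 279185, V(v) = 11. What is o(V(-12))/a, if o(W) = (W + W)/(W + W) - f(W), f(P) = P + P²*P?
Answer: 1341/162152 ≈ 0.0082700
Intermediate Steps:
f(P) = P + P³
o(W) = 1 - W - W³ (o(W) = (W + W)/(W + W) - (W + W³) = (2*W)/((2*W)) + (-W - W³) = (2*W)*(1/(2*W)) + (-W - W³) = 1 + (-W - W³) = 1 - W - W³)
a = -162152
o(V(-12))/a = (1 - 1*11 - 1*11³)/(-162152) = (1 - 11 - 1*1331)*(-1/162152) = (1 - 11 - 1331)*(-1/162152) = -1341*(-1/162152) = 1341/162152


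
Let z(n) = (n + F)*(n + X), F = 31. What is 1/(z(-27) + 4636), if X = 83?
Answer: 1/4860 ≈ 0.00020576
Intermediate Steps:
z(n) = (31 + n)*(83 + n) (z(n) = (n + 31)*(n + 83) = (31 + n)*(83 + n))
1/(z(-27) + 4636) = 1/((2573 + (-27)² + 114*(-27)) + 4636) = 1/((2573 + 729 - 3078) + 4636) = 1/(224 + 4636) = 1/4860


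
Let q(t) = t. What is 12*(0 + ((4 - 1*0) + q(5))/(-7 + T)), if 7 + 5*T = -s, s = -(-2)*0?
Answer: -90/7 ≈ -12.857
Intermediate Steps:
s = 0 (s = -2*0 = 0)
T = -7/5 (T = -7/5 + (-1*0)/5 = -7/5 + (1/5)*0 = -7/5 + 0 = -7/5 ≈ -1.4000)
12*(0 + ((4 - 1*0) + q(5))/(-7 + T)) = 12*(0 + ((4 - 1*0) + 5)/(-7 - 7/5)) = 12*(0 + ((4 + 0) + 5)/(-42/5)) = 12*(0 + (4 + 5)*(-5/42)) = 12*(0 + 9*(-5/42)) = 12*(0 - 15/14) = 12*(-15/14) = -90/7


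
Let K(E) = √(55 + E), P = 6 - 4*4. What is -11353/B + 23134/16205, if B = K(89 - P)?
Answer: 23134/16205 - 11353*√154/154 ≈ -913.42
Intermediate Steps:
P = -10 (P = 6 - 16 = -10)
B = √154 (B = √(55 + (89 - 1*(-10))) = √(55 + (89 + 10)) = √(55 + 99) = √154 ≈ 12.410)
-11353/B + 23134/16205 = -11353*√154/154 + 23134/16205 = 23134/16205 - 11353*√154/154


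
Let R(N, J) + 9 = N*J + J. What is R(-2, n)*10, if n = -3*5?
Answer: 60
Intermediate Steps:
n = -15
R(N, J) = -9 + J + J*N (R(N, J) = -9 + (N*J + J) = -9 + (J*N + J) = -9 + (J + J*N) = -9 + J + J*N)
R(-2, n)*10 = (-9 - 15 - 15*(-2))*10 = (-9 - 15 + 30)*10 = 6*10 = 60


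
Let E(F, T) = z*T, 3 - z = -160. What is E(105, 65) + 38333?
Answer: 48928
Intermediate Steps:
z = 163 (z = 3 - 1*(-160) = 3 + 160 = 163)
E(F, T) = 163*T
E(105, 65) + 38333 = 163*65 + 38333 = 10595 + 38333 = 48928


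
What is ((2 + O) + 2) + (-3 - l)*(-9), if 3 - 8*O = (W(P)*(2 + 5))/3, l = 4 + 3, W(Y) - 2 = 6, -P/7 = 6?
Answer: 2209/24 ≈ 92.042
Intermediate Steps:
P = -42 (P = -7*6 = -42)
W(Y) = 8 (W(Y) = 2 + 6 = 8)
l = 7
O = -47/24 (O = 3/8 - 8*(2 + 5)/(8*3) = 3/8 - 8*7/(8*3) = 3/8 - 7/3 = -47/24 ≈ -1.9583)
((2 + O) + 2) + (-3 - l)*(-9) = ((2 - 47/24) + 2) + (-3 - 1*7)*(-9) = (1/24 + 2) + (-3 - 7)*(-9) = 49/24 - 10*(-9) = 49/24 + 90 = 2209/24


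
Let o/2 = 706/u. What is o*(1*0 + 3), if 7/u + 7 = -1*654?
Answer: -2799996/7 ≈ -4.0000e+5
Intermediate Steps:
u = -7/661 (u = 7/(-7 - 1*654) = 7/(-7 - 654) = 7/(-661) = 7*(-1/661) = -7/661 ≈ -0.010590)
o = -933332/7 (o = 2*(706/(-7/661)) = 2*(706*(-661/7)) = 2*(-466666/7) = -933332/7 ≈ -1.3333e+5)
o*(1*0 + 3) = -933332*(1*0 + 3)/7 = -933332*(0 + 3)/7 = -933332/7*3 = -2799996/7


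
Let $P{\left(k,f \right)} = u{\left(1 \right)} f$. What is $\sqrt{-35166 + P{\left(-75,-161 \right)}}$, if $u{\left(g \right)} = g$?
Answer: $i \sqrt{35327} \approx 187.95 i$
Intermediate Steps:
$P{\left(k,f \right)} = f$ ($P{\left(k,f \right)} = 1 f = f$)
$\sqrt{-35166 + P{\left(-75,-161 \right)}} = \sqrt{-35166 - 161} = \sqrt{-35327} = i \sqrt{35327}$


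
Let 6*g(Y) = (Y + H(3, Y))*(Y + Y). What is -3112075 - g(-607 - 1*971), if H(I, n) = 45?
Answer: -3918433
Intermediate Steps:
g(Y) = Y*(45 + Y)/3 (g(Y) = ((Y + 45)*(Y + Y))/6 = ((45 + Y)*(2*Y))/6 = (2*Y*(45 + Y))/6 = Y*(45 + Y)/3)
-3112075 - g(-607 - 1*971) = -3112075 - (-607 - 1*971)*(45 + (-607 - 1*971))/3 = -3112075 - (-607 - 971)*(45 + (-607 - 971))/3 = -3112075 - (-1578)*(45 - 1578)/3 = -3112075 - (-1578)*(-1533)/3 = -3112075 - 1*806358 = -3112075 - 806358 = -3918433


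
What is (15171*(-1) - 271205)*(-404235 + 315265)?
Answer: 25478872720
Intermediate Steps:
(15171*(-1) - 271205)*(-404235 + 315265) = (-15171 - 271205)*(-88970) = -286376*(-88970) = 25478872720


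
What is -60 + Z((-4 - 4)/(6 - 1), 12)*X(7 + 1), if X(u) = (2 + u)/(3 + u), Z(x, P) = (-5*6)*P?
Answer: -4260/11 ≈ -387.27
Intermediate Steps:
Z(x, P) = -30*P
X(u) = (2 + u)/(3 + u)
-60 + Z((-4 - 4)/(6 - 1), 12)*X(7 + 1) = -60 + (-30*12)*((2 + (7 + 1))/(3 + (7 + 1))) = -60 - 360*(2 + 8)/(3 + 8) = -60 - 360*10/11 = -60 - 3600/11 = -4260/11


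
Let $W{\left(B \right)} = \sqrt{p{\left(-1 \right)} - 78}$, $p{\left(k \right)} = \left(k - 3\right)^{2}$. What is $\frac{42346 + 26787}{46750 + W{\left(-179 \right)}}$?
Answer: $\frac{1615983875}{1092781281} - \frac{69133 i \sqrt{62}}{2185562562} \approx 1.4788 - 0.00024907 i$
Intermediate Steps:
$p{\left(k \right)} = \left(-3 + k\right)^{2}$
$W{\left(B \right)} = i \sqrt{62}$ ($W{\left(B \right)} = \sqrt{\left(-3 - 1\right)^{2} - 78} = \sqrt{\left(-4\right)^{2} - 78} = \sqrt{16 - 78} = \sqrt{-62} = i \sqrt{62}$)
$\frac{42346 + 26787}{46750 + W{\left(-179 \right)}} = \frac{42346 + 26787}{46750 + i \sqrt{62}} = \frac{69133}{46750 + i \sqrt{62}}$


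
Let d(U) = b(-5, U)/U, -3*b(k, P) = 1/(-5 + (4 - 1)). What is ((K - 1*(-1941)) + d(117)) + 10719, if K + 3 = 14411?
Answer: 19001737/702 ≈ 27068.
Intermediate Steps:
K = 14408 (K = -3 + 14411 = 14408)
b(k, P) = ⅙ (b(k, P) = -1/(3*(-5 + (4 - 1))) = -1/(3*(-5 + 3)) = -⅓/(-2) = -⅓*(-½) = ⅙)
d(U) = 1/(6*U)
((K - 1*(-1941)) + d(117)) + 10719 = ((14408 - 1*(-1941)) + (⅙)/117) + 10719 = ((14408 + 1941) + (⅙)*(1/117)) + 10719 = (16349 + 1/702) + 10719 = 11476999/702 + 10719 = 19001737/702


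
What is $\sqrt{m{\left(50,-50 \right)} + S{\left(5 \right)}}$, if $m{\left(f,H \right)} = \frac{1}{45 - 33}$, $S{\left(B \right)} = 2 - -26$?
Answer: $\frac{\sqrt{1011}}{6} \approx 5.2994$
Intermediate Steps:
$S{\left(B \right)} = 28$ ($S{\left(B \right)} = 2 + 26 = 28$)
$m{\left(f,H \right)} = \frac{1}{12}$
$\sqrt{m{\left(50,-50 \right)} + S{\left(5 \right)}} = \sqrt{\frac{1}{12} + 28} = \sqrt{\frac{337}{12}} = \frac{\sqrt{1011}}{6}$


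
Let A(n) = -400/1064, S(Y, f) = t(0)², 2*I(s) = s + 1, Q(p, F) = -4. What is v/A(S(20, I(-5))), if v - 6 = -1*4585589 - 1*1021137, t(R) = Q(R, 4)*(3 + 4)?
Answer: 74569376/5 ≈ 1.4914e+7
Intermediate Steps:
I(s) = ½ + s/2 (I(s) = (s + 1)/2 = (1 + s)/2 = ½ + s/2)
t(R) = -28 (t(R) = -4*(3 + 4) = -4*7 = -28)
S(Y, f) = 784 (S(Y, f) = (-28)² = 784)
A(n) = -50/133 (A(n) = -400*1/1064 = -50/133)
v = -5606720 (v = 6 + (-1*4585589 - 1*1021137) = 6 + (-4585589 - 1021137) = 6 - 5606726 = -5606720)
v/A(S(20, I(-5))) = -5606720/(-50/133) = -5606720*(-133/50) = 74569376/5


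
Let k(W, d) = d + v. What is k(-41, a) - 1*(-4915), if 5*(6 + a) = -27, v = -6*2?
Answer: 24458/5 ≈ 4891.6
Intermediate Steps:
v = -12
a = -57/5 (a = -6 + (⅕)*(-27) = -6 - 27/5 = -57/5 ≈ -11.400)
k(W, d) = -12 + d (k(W, d) = d - 12 = -12 + d)
k(-41, a) - 1*(-4915) = (-12 - 57/5) - 1*(-4915) = -117/5 + 4915 = 24458/5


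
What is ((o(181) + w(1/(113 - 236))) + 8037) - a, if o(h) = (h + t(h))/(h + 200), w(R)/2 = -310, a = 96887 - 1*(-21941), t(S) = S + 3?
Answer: -42447226/381 ≈ -1.1141e+5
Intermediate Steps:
t(S) = 3 + S
a = 118828 (a = 96887 + 21941 = 118828)
w(R) = -620 (w(R) = 2*(-310) = -620)
o(h) = (3 + 2*h)/(200 + h) (o(h) = (h + (3 + h))/(h + 200) = (3 + 2*h)/(200 + h))
((o(181) + w(1/(113 - 236))) + 8037) - a = (((3 + 2*181)/(200 + 181) - 620) + 8037) - 1*118828 = (((3 + 362)/381 - 620) + 8037) - 118828 = (((1/381)*365 - 620) + 8037) - 118828 = ((365/381 - 620) + 8037) - 118828 = (-235855/381 + 8037) - 118828 = 2826242/381 - 118828 = -42447226/381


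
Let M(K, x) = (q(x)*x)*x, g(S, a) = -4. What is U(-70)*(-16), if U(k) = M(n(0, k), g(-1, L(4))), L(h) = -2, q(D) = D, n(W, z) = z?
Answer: 1024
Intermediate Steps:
M(K, x) = x³ (M(K, x) = (x*x)*x = x²*x = x³)
U(k) = -64 (U(k) = (-4)³ = -64)
U(-70)*(-16) = -64*(-16) = 1024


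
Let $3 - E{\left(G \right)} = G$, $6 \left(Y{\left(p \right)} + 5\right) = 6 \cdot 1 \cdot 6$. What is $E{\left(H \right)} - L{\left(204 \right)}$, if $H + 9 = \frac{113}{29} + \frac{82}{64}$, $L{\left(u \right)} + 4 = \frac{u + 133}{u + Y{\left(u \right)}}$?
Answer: $\frac{1746079}{190240} \approx 9.1783$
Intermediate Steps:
$Y{\left(p \right)} = 1$ ($Y{\left(p \right)} = -5 + \frac{6 \cdot 1 \cdot 6}{6} = -5 + \frac{6 \cdot 6}{6} = -5 + \frac{1}{6} \cdot 36 = -5 + 6 = 1$)
$L{\left(u \right)} = -4 + \frac{133 + u}{1 + u}$ ($L{\left(u \right)} = -4 + \frac{u + 133}{u + 1} = -4 + \frac{133 + u}{1 + u}$)
$H = - \frac{3547}{928}$ ($H = -9 + \left(\frac{113}{29} + \frac{82}{64}\right) = -9 + \left(113 \cdot \frac{1}{29} + 82 \cdot \frac{1}{64}\right) = -9 + \left(\frac{113}{29} + \frac{41}{32}\right) = -9 + \frac{4805}{928} = - \frac{3547}{928} \approx -3.8222$)
$E{\left(G \right)} = 3 - G$
$E{\left(H \right)} - L{\left(204 \right)} = \left(3 - - \frac{3547}{928}\right) - \frac{3 \left(43 - 204\right)}{1 + 204} = \left(3 + \frac{3547}{928}\right) - \frac{3 \left(43 - 204\right)}{205} = \frac{6331}{928} - 3 \cdot \frac{1}{205} \left(-161\right) = \frac{6331}{928} - - \frac{483}{205} = \frac{6331}{928} + \frac{483}{205} = \frac{1746079}{190240}$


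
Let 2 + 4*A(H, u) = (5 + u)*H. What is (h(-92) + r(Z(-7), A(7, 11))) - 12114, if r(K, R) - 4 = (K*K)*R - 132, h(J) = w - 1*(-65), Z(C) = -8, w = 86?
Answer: -10331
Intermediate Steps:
A(H, u) = -1/2 + H*(5 + u)/4 (A(H, u) = -1/2 + ((5 + u)*H)/4 = -1/2 + (H*(5 + u))/4 = -1/2 + H*(5 + u)/4)
h(J) = 151 (h(J) = 86 - 1*(-65) = 86 + 65 = 151)
r(K, R) = -128 + R*K**2 (r(K, R) = 4 + ((K*K)*R - 132) = 4 + (K**2*R - 132) = 4 + (R*K**2 - 132) = 4 + (-132 + R*K**2) = -128 + R*K**2)
(h(-92) + r(Z(-7), A(7, 11))) - 12114 = (151 + (-128 + (-1/2 + (5/4)*7 + (1/4)*7*11)*(-8)**2)) - 12114 = (151 + (-128 + (-1/2 + 35/4 + 77/4)*64)) - 12114 = (151 + (-128 + (55/2)*64)) - 12114 = (151 + (-128 + 1760)) - 12114 = (151 + 1632) - 12114 = 1783 - 12114 = -10331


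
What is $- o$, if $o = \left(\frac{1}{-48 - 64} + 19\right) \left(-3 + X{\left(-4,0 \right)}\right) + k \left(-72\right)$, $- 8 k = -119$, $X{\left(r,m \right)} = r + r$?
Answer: $\frac{143349}{112} \approx 1279.9$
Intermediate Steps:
$X{\left(r,m \right)} = 2 r$
$k = \frac{119}{8}$ ($k = \left(- \frac{1}{8}\right) \left(-119\right) = \frac{119}{8} \approx 14.875$)
$o = - \frac{143349}{112}$ ($o = \left(\frac{1}{-48 - 64} + 19\right) \left(-3 + 2 \left(-4\right)\right) + \frac{119}{8} \left(-72\right) = \left(\frac{1}{-112} + 19\right) \left(-3 - 8\right) - 1071 = \left(- \frac{1}{112} + 19\right) \left(-11\right) - 1071 = \frac{2127}{112} \left(-11\right) - 1071 = - \frac{23397}{112} - 1071 = - \frac{143349}{112} \approx -1279.9$)
$- o = \left(-1\right) \left(- \frac{143349}{112}\right) = \frac{143349}{112}$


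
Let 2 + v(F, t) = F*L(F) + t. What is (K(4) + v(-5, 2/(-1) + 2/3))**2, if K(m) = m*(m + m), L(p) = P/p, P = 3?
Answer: 9025/9 ≈ 1002.8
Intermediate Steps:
L(p) = 3/p
v(F, t) = 1 + t (v(F, t) = -2 + (F*(3/F) + t) = -2 + (3 + t) = 1 + t)
K(m) = 2*m**2 (K(m) = m*(2*m) = 2*m**2)
(K(4) + v(-5, 2/(-1) + 2/3))**2 = (2*4**2 + (1 + (2/(-1) + 2/3)))**2 = (2*16 + (1 + (2*(-1) + 2*(1/3))))**2 = (32 + (1 + (-2 + 2/3)))**2 = (32 + (1 - 4/3))**2 = (32 - 1/3)**2 = (95/3)**2 = 9025/9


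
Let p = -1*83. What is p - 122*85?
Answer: -10453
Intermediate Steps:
p = -83
p - 122*85 = -83 - 122*85 = -83 - 10370 = -10453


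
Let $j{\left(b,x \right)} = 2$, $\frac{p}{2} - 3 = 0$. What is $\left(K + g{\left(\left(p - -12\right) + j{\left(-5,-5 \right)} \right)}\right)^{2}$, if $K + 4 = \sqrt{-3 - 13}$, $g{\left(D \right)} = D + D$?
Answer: $1280 + 288 i \approx 1280.0 + 288.0 i$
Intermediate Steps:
$p = 6$ ($p = 6 + 2 \cdot 0 = 6 + 0 = 6$)
$g{\left(D \right)} = 2 D$
$K = -4 + 4 i$ ($K = -4 + \sqrt{-3 - 13} = -4 + \sqrt{-16} = -4 + 4 i \approx -4.0 + 4.0 i$)
$\left(K + g{\left(\left(p - -12\right) + j{\left(-5,-5 \right)} \right)}\right)^{2} = \left(\left(-4 + 4 i\right) + 2 \left(\left(6 - -12\right) + 2\right)\right)^{2} = \left(\left(-4 + 4 i\right) + 2 \left(\left(6 + 12\right) + 2\right)\right)^{2} = \left(\left(-4 + 4 i\right) + 2 \left(18 + 2\right)\right)^{2} = \left(\left(-4 + 4 i\right) + 2 \cdot 20\right)^{2} = \left(\left(-4 + 4 i\right) + 40\right)^{2} = \left(36 + 4 i\right)^{2}$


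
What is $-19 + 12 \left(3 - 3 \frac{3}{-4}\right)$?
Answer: $44$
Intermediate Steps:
$-19 + 12 \left(3 - 3 \frac{3}{-4}\right) = -19 + 12 \left(3 - 3 \cdot 3 \left(- \frac{1}{4}\right)\right) = -19 + 12 \left(3 - - \frac{9}{4}\right) = -19 + 12 \left(3 + \frac{9}{4}\right) = -19 + 12 \cdot \frac{21}{4} = -19 + 63 = 44$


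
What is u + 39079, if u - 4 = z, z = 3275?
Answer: 42358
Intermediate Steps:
u = 3279 (u = 4 + 3275 = 3279)
u + 39079 = 3279 + 39079 = 42358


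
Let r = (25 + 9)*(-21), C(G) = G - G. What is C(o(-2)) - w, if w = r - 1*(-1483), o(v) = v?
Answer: -769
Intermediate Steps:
C(G) = 0
r = -714 (r = 34*(-21) = -714)
w = 769 (w = -714 - 1*(-1483) = -714 + 1483 = 769)
C(o(-2)) - w = 0 - 1*769 = 0 - 769 = -769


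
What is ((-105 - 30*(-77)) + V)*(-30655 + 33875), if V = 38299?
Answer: 130422880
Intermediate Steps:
((-105 - 30*(-77)) + V)*(-30655 + 33875) = ((-105 - 30*(-77)) + 38299)*(-30655 + 33875) = ((-105 + 2310) + 38299)*3220 = (2205 + 38299)*3220 = 40504*3220 = 130422880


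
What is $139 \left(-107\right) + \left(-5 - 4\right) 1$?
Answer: $-14882$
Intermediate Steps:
$139 \left(-107\right) + \left(-5 - 4\right) 1 = -14873 - 9 = -14882$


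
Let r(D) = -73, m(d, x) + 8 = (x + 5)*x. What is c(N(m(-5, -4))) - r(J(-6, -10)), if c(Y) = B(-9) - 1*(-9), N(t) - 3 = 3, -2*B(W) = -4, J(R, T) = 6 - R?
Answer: 84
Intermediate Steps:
B(W) = 2 (B(W) = -1/2*(-4) = 2)
m(d, x) = -8 + x*(5 + x) (m(d, x) = -8 + (x + 5)*x = -8 + (5 + x)*x = -8 + x*(5 + x))
N(t) = 6 (N(t) = 3 + 3 = 6)
c(Y) = 11 (c(Y) = 2 - 1*(-9) = 2 + 9 = 11)
c(N(m(-5, -4))) - r(J(-6, -10)) = 11 - 1*(-73) = 11 + 73 = 84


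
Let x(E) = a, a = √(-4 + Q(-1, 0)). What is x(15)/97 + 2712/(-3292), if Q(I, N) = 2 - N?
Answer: -678/823 + I*√2/97 ≈ -0.82382 + 0.01458*I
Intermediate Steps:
a = I*√2 (a = √(-4 + (2 - 1*0)) = √(-4 + (2 + 0)) = √(-4 + 2) = √(-2) = I*√2 ≈ 1.4142*I)
x(E) = I*√2
x(15)/97 + 2712/(-3292) = (I*√2)/97 + 2712/(-3292) = (I*√2)*(1/97) + 2712*(-1/3292) = I*√2/97 - 678/823 = -678/823 + I*√2/97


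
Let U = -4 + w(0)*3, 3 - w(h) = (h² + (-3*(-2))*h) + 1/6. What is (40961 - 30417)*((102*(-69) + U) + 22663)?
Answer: 164797448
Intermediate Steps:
w(h) = 17/6 - h² - 6*h (w(h) = 3 - ((h² + (-3*(-2))*h) + 1/6) = 3 - ((h² + 6*h) + 1*(⅙)) = 3 - ((h² + 6*h) + ⅙) = 3 - (⅙ + h² + 6*h) = 3 + (-⅙ - h² - 6*h) = 17/6 - h² - 6*h)
U = 9/2 (U = -4 + (17/6 - 1*0² - 6*0)*3 = -4 + (17/6 - 1*0 + 0)*3 = -4 + (17/6 + 0 + 0)*3 = -4 + (17/6)*3 = -4 + 17/2 = 9/2 ≈ 4.5000)
(40961 - 30417)*((102*(-69) + U) + 22663) = (40961 - 30417)*((102*(-69) + 9/2) + 22663) = 10544*((-7038 + 9/2) + 22663) = 10544*(-14067/2 + 22663) = 10544*(31259/2) = 164797448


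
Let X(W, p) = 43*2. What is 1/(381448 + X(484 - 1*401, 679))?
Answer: 1/381534 ≈ 2.6210e-6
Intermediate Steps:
X(W, p) = 86
1/(381448 + X(484 - 1*401, 679)) = 1/(381448 + 86) = 1/381534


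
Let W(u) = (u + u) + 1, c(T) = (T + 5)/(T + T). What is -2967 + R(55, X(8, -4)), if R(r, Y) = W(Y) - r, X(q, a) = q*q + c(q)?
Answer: -23131/8 ≈ -2891.4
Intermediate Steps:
c(T) = (5 + T)/(2*T) (c(T) = (5 + T)/((2*T)) = (5 + T)*(1/(2*T)) = (5 + T)/(2*T))
X(q, a) = q² + (5 + q)/(2*q) (X(q, a) = q*q + (5 + q)/(2*q) = q² + (5 + q)/(2*q))
W(u) = 1 + 2*u (W(u) = 2*u + 1 = 1 + 2*u)
R(r, Y) = 1 - r + 2*Y (R(r, Y) = (1 + 2*Y) - r = 1 - r + 2*Y)
-2967 + R(55, X(8, -4)) = -2967 + (1 - 1*55 + 2*((½)*(5 + 8 + 2*8³)/8)) = -2967 + (1 - 55 + 2*((½)*(⅛)*(5 + 8 + 2*512))) = -2967 + (1 - 55 + 2*((½)*(⅛)*(5 + 8 + 1024))) = -2967 + (1 - 55 + 2*((½)*(⅛)*1037)) = -2967 + (1 - 55 + 2*(1037/16)) = -2967 + (1 - 55 + 1037/8) = -2967 + 605/8 = -23131/8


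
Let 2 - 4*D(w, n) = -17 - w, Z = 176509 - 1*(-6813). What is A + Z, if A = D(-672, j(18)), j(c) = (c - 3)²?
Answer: 732635/4 ≈ 1.8316e+5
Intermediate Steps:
j(c) = (-3 + c)²
Z = 183322 (Z = 176509 + 6813 = 183322)
D(w, n) = 19/4 + w/4 (D(w, n) = ½ - (-17 - w)/4 = ½ + (17/4 + w/4) = 19/4 + w/4)
A = -653/4 (A = 19/4 + (¼)*(-672) = 19/4 - 168 = -653/4 ≈ -163.25)
A + Z = -653/4 + 183322 = 732635/4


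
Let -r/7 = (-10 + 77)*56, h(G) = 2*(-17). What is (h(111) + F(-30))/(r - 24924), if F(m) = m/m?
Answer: 33/51188 ≈ 0.00064468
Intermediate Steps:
h(G) = -34
F(m) = 1
r = -26264 (r = -7*(-10 + 77)*56 = -469*56 = -7*3752 = -26264)
(h(111) + F(-30))/(r - 24924) = (-34 + 1)/(-26264 - 24924) = -33/(-51188) = -33*(-1/51188) = 33/51188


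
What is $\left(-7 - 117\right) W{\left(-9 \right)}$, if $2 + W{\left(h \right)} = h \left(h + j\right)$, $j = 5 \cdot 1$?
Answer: $-4216$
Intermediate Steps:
$j = 5$
$W{\left(h \right)} = -2 + h \left(5 + h\right)$ ($W{\left(h \right)} = -2 + h \left(h + 5\right) = -2 + h \left(5 + h\right)$)
$\left(-7 - 117\right) W{\left(-9 \right)} = \left(-7 - 117\right) \left(-2 + \left(-9\right)^{2} + 5 \left(-9\right)\right) = - 124 \left(-2 + 81 - 45\right) = \left(-124\right) 34 = -4216$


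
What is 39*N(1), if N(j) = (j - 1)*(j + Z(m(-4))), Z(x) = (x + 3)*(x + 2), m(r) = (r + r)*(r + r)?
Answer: 0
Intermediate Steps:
m(r) = 4*r² (m(r) = (2*r)*(2*r) = 4*r²)
Z(x) = (2 + x)*(3 + x) (Z(x) = (3 + x)*(2 + x) = (2 + x)*(3 + x))
N(j) = (-1 + j)*(4422 + j) (N(j) = (j - 1)*(j + (6 + (4*(-4)²)² + 5*(4*(-4)²))) = (-1 + j)*(j + (6 + (4*16)² + 5*(4*16))) = (-1 + j)*(j + (6 + 64² + 5*64)) = (-1 + j)*(j + (6 + 4096 + 320)) = (-1 + j)*(j + 4422) = (-1 + j)*(4422 + j))
39*N(1) = 39*(-4422 + 1² + 4421*1) = 39*(-4422 + 1 + 4421) = 39*0 = 0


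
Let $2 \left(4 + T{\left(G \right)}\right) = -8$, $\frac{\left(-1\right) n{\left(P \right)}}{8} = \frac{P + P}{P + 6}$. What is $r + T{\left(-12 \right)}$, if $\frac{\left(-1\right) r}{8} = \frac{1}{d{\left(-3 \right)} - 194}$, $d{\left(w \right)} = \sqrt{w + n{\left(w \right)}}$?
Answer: $- \frac{299432}{37623} + \frac{8 \sqrt{13}}{37623} \approx -7.958$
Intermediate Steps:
$n{\left(P \right)} = - \frac{16 P}{6 + P}$ ($n{\left(P \right)} = - 8 \frac{P + P}{P + 6} = - 8 \frac{2 P}{6 + P} = - \frac{16 P}{6 + P}$)
$d{\left(w \right)} = \sqrt{w - \frac{16 w}{6 + w}}$
$T{\left(G \right)} = -8$ ($T{\left(G \right)} = -4 + \frac{1}{2} \left(-8\right) = -4 - 4 = -8$)
$r = - \frac{8}{-194 + \sqrt{13}}$ ($r = - \frac{8}{\sqrt{- \frac{3 \left(-10 - 3\right)}{6 - 3}} - 194} = - \frac{8}{\sqrt{\left(-3\right) \frac{1}{3} \left(-13\right)} - 194} = - \frac{8}{\sqrt{13} - 194} = - \frac{8}{-194 + \sqrt{13}} \approx 0.042018$)
$r + T{\left(-12 \right)} = \left(\frac{1552}{37623} + \frac{8 \sqrt{13}}{37623}\right) - 8 = - \frac{299432}{37623} + \frac{8 \sqrt{13}}{37623}$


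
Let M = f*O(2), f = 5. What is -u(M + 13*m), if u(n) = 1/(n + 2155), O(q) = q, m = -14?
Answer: -1/1983 ≈ -0.00050429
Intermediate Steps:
M = 10 (M = 5*2 = 10)
u(n) = 1/(2155 + n)
-u(M + 13*m) = -1/(2155 + (10 + 13*(-14))) = -1/(2155 + (10 - 182)) = -1/(2155 - 172) = -1/1983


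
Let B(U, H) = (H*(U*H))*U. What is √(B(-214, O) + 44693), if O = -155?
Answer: √1100293593 ≈ 33171.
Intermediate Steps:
B(U, H) = H²*U² (B(U, H) = (H*(H*U))*U = (U*H²)*U = H²*U²)
√(B(-214, O) + 44693) = √((-155)²*(-214)² + 44693) = √(24025*45796 + 44693) = √(1100248900 + 44693) = √1100293593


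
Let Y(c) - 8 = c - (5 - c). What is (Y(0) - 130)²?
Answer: 16129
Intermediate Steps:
Y(c) = 3 + 2*c (Y(c) = 8 + (c - (5 - c)) = 8 + (c + (-5 + c)) = 8 + (-5 + 2*c) = 3 + 2*c)
(Y(0) - 130)² = ((3 + 2*0) - 130)² = ((3 + 0) - 130)² = (3 - 130)² = (-127)² = 16129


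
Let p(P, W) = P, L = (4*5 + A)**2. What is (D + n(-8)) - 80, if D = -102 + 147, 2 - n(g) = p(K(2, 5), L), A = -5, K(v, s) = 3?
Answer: -36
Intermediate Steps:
L = 225 (L = (4*5 - 5)**2 = (20 - 5)**2 = 15**2 = 225)
n(g) = -1 (n(g) = 2 - 1*3 = 2 - 3 = -1)
D = 45
(D + n(-8)) - 80 = (45 - 1) - 80 = 44 - 80 = -36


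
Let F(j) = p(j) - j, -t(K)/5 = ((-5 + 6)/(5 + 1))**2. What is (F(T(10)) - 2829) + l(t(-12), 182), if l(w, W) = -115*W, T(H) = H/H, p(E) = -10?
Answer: -23770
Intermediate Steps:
T(H) = 1
t(K) = -5/36 (t(K) = -5*(-5 + 6)**2/(5 + 1)**2 = -5*(1/6)**2 = -5*1/36 = -5/36)
F(j) = -10 - j
(F(T(10)) - 2829) + l(t(-12), 182) = ((-10 - 1*1) - 2829) - 115*182 = ((-10 - 1) - 2829) - 20930 = (-11 - 2829) - 20930 = -2840 - 20930 = -23770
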